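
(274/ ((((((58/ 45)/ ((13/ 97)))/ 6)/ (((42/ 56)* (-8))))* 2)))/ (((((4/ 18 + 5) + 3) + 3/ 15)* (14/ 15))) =-486880875/ 7462889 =-65.24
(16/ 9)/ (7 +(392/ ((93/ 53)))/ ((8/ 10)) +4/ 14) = 3472/ 559599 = 0.01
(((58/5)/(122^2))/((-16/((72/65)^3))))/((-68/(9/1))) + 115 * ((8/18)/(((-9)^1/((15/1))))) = -199777446138448/2345213739375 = -85.19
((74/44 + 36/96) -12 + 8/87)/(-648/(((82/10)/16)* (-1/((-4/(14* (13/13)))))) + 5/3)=21645827/790111960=0.03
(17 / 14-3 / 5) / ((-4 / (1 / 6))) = -43 / 1680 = -0.03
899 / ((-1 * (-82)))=899 / 82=10.96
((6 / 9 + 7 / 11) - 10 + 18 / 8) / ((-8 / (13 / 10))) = 11063 / 10560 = 1.05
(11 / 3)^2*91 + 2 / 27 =1223.52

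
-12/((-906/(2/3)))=4/453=0.01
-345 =-345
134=134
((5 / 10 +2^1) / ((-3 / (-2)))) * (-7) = -35 / 3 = -11.67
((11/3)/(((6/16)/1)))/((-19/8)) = -704/171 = -4.12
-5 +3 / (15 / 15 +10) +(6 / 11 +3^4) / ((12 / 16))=104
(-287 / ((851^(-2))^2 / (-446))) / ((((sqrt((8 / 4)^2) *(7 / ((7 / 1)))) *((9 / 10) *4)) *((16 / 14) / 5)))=5874123171831670175 / 144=40792522026608820.66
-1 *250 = -250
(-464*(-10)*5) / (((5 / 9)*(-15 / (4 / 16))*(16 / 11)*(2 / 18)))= -8613 / 2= -4306.50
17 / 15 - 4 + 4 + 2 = 47 / 15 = 3.13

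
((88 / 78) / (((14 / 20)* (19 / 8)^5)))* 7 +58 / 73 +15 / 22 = 252117577951 / 155087984766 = 1.63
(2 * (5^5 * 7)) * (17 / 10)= 74375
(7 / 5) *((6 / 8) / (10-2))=21 / 160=0.13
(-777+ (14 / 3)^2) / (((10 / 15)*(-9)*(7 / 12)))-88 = 1150 / 9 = 127.78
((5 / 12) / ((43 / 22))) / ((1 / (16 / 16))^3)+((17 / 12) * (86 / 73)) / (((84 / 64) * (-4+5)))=587243 / 395514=1.48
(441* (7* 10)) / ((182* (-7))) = -315 / 13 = -24.23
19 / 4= 4.75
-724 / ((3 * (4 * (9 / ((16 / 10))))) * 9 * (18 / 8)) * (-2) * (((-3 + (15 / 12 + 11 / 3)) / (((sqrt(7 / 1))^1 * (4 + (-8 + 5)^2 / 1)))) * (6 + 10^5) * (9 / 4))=13283.20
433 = 433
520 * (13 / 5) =1352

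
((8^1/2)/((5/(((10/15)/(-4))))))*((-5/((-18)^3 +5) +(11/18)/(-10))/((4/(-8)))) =-63197/3933225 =-0.02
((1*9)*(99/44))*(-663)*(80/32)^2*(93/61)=-124859475/976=-127929.79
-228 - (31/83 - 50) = -14805/83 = -178.37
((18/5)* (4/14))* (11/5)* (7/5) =396/125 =3.17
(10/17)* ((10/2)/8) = 0.37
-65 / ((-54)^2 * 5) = -13 / 2916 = -0.00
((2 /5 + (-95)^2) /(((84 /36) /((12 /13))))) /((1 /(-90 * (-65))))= 146211480 /7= 20887354.29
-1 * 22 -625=-647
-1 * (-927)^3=796597983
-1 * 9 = -9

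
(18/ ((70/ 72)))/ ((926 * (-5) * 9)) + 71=5752739/ 81025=71.00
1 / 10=0.10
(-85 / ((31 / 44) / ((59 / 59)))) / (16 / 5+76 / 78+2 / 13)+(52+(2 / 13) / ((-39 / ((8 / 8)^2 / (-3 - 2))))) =400053827 / 16581435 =24.13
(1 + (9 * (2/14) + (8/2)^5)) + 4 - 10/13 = 93686/91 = 1029.52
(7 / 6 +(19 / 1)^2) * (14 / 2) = 15211 / 6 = 2535.17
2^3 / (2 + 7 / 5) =40 / 17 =2.35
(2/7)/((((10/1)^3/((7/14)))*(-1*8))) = -1/56000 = -0.00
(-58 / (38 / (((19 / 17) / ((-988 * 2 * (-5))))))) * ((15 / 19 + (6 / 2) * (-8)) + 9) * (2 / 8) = 783 / 1276496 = 0.00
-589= -589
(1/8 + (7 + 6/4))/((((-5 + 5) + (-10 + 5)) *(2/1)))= -69/80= -0.86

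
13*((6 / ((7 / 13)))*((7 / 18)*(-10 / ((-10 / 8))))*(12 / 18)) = 2704 / 9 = 300.44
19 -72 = -53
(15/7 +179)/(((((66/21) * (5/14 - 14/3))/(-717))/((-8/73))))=-152738208/145343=-1050.88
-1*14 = -14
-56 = -56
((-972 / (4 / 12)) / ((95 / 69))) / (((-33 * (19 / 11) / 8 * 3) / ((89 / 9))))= 1768608 / 1805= 979.84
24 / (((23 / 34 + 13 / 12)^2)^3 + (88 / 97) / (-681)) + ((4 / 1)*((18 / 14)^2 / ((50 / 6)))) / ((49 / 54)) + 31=92468160832562688155043869 / 2829286793663688693914075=32.68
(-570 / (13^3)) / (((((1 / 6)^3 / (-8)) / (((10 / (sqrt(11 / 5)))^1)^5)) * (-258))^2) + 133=-1477439912987422248901 / 654229907903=-2258288554.44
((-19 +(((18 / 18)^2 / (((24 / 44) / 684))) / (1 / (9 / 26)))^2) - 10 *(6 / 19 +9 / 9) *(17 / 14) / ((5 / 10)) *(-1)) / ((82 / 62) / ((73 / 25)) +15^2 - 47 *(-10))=4792434196376 / 17687263685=270.95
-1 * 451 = -451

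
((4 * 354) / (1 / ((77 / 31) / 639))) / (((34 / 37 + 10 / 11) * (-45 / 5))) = -1849001 / 5526711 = -0.33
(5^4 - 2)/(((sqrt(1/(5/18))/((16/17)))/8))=39872* sqrt(10)/51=2472.28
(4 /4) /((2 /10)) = 5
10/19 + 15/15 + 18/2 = 10.53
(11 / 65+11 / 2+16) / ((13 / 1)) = 2817 / 1690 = 1.67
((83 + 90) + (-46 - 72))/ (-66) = -5/ 6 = -0.83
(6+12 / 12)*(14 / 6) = 49 / 3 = 16.33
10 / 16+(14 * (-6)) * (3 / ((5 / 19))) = -38279 / 40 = -956.98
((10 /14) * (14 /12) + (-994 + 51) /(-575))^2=137641 /22500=6.12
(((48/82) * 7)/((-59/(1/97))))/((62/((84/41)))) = -7056/298231253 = -0.00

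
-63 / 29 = -2.17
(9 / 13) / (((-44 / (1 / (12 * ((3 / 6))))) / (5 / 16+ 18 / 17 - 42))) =33153 / 311168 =0.11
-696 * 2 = -1392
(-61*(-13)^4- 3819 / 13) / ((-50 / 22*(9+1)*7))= 124589806 / 11375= 10952.95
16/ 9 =1.78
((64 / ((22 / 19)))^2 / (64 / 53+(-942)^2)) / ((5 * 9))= 4898048 / 64020072105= 0.00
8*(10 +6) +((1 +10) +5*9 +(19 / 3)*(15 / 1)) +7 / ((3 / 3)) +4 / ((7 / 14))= 294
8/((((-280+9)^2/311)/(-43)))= -106984/73441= -1.46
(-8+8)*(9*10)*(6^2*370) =0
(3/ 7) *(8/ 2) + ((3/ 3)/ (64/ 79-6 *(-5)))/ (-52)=1518263/ 885976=1.71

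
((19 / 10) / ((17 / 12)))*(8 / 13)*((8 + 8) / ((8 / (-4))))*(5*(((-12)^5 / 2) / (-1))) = -907739136 / 221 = -4107416.90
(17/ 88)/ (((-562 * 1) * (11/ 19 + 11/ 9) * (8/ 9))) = -26163/ 121859584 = -0.00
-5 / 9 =-0.56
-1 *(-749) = 749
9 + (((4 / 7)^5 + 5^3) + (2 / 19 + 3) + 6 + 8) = 48272353 / 319333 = 151.17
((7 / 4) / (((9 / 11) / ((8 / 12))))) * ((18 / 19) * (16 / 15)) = 1232 / 855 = 1.44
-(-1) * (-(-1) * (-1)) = -1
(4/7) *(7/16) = 1/4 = 0.25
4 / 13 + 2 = 30 / 13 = 2.31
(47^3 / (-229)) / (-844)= 103823 / 193276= 0.54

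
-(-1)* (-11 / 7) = -11 / 7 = -1.57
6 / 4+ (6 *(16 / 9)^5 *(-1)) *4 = -16718167 / 39366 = -424.69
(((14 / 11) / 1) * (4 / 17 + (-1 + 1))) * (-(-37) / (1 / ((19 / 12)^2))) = 93499 / 3366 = 27.78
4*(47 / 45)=188 / 45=4.18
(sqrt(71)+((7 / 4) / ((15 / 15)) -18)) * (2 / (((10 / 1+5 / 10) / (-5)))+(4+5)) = -62.96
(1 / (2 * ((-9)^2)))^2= 1 / 26244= 0.00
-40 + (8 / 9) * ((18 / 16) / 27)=-1079 / 27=-39.96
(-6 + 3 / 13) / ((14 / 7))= -2.88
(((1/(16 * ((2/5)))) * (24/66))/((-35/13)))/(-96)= 13/59136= 0.00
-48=-48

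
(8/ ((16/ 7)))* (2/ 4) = 7/ 4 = 1.75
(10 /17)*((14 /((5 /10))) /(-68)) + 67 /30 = 17263 /8670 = 1.99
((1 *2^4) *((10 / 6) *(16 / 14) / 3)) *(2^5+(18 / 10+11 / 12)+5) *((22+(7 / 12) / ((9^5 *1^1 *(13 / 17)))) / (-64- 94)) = -1931719727684 / 34384764141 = -56.18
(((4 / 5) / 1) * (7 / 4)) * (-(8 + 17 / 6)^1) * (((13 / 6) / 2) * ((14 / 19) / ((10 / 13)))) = -15.74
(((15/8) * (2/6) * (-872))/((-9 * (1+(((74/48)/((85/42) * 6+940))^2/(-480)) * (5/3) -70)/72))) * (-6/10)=19277602383052800/508468870262281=37.91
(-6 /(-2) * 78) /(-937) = -234 /937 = -0.25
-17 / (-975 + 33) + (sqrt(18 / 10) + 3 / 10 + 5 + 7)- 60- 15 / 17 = -1944272 / 40035 + 3* sqrt(5) / 5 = -47.22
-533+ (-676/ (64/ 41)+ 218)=-11969/ 16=-748.06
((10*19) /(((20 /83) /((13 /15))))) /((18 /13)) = 266513 /540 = 493.54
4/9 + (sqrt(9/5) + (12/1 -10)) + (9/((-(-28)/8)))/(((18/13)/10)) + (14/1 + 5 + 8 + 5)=3 * sqrt(5)/5 + 3340/63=54.36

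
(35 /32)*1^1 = 1.09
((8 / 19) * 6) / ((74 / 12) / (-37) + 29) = 288 / 3287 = 0.09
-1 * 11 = -11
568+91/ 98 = 7965/ 14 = 568.93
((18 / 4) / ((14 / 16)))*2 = 72 / 7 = 10.29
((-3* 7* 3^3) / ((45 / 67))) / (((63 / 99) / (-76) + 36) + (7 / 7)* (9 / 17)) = -59988852 / 2595185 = -23.12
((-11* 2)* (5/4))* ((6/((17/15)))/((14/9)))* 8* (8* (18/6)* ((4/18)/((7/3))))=-1425600/833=-1711.40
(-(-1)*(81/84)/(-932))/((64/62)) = -837/835072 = -0.00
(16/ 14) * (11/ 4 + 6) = 10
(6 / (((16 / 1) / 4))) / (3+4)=3 / 14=0.21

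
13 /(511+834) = 13 /1345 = 0.01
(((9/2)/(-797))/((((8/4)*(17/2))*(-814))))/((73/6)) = 27/805108678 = 0.00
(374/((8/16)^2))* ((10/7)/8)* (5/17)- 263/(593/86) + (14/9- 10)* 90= -2986936/4151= -719.57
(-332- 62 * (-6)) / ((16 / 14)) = 35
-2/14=-1/7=-0.14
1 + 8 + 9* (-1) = 0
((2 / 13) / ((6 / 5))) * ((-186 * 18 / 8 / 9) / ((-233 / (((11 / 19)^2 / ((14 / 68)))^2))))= 1311687190 / 19342373141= 0.07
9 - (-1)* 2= 11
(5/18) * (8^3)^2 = 655360/9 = 72817.78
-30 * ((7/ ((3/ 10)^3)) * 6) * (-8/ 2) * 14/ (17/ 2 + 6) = 15680000/ 87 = 180229.89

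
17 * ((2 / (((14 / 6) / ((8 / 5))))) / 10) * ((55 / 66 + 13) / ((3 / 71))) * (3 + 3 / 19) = 1602896 / 665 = 2410.37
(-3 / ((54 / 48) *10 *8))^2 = 1 / 900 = 0.00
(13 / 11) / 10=13 / 110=0.12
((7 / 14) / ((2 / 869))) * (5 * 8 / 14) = 4345 / 7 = 620.71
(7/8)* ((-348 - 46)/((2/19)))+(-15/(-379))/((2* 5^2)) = -49650883/15160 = -3275.12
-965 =-965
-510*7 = -3570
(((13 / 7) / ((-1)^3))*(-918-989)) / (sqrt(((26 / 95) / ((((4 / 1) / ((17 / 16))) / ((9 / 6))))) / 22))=15256*sqrt(1385670) / 357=50303.98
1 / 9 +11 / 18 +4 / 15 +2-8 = -5.01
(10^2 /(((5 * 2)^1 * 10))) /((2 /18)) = 9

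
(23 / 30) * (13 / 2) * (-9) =-44.85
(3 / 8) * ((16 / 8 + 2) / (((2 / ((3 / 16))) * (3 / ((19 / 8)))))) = 57 / 512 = 0.11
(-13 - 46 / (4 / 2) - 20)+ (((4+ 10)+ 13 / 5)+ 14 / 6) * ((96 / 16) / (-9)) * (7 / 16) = -5537 / 90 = -61.52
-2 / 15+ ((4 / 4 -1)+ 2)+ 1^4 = 43 / 15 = 2.87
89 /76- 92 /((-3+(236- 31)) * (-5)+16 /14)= 338731 /268356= 1.26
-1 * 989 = -989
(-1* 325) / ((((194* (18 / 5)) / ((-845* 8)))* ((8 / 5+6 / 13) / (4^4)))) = 390637.88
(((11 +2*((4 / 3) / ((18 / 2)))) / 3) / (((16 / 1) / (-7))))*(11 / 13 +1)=-2135 / 702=-3.04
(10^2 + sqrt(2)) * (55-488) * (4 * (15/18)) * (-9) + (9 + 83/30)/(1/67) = 1318159.00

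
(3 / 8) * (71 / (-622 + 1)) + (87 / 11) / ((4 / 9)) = 323381 / 18216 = 17.75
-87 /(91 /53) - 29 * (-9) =19140 /91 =210.33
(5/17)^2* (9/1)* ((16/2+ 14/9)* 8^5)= 70451200/289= 243775.78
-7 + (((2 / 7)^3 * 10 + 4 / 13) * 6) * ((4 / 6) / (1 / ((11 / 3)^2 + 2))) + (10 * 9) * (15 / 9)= 786645 / 4459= 176.42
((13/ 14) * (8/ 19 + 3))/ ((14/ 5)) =4225/ 3724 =1.13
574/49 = 82/7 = 11.71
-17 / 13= -1.31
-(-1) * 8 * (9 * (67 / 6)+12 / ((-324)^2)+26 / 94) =82869898 / 102789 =806.21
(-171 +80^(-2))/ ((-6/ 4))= 1094399/ 9600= 114.00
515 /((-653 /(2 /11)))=-1030 /7183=-0.14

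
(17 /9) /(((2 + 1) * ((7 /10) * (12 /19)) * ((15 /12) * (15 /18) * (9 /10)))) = 2584 /1701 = 1.52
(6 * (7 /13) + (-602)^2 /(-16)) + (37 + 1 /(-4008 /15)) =-392690879 /17368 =-22610.02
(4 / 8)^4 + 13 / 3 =211 / 48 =4.40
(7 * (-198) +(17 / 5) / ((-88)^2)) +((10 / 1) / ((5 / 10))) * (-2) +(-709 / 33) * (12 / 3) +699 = -94430989 / 116160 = -812.94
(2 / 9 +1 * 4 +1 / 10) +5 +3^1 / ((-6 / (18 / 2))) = 217 / 45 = 4.82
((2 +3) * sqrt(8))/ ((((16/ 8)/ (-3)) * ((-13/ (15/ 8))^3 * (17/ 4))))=50625 * sqrt(2)/ 4780672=0.01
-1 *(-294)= 294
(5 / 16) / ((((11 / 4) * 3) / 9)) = 15 / 44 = 0.34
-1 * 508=-508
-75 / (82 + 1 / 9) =-675 / 739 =-0.91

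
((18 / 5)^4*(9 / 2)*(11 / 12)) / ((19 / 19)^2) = 692.84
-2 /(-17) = 2 /17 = 0.12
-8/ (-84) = 2/ 21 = 0.10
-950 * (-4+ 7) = -2850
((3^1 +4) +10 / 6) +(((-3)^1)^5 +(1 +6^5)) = 22628 / 3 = 7542.67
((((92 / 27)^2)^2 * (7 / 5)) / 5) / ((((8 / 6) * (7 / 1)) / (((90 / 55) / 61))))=35819648 / 330182325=0.11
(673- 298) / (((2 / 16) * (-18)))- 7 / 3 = -169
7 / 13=0.54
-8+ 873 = 865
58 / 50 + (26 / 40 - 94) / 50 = -707 / 1000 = -0.71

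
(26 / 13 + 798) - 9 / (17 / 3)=13573 / 17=798.41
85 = 85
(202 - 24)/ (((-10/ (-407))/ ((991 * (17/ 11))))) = 55477171/ 5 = 11095434.20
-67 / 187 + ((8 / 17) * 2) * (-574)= -101091 / 187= -540.59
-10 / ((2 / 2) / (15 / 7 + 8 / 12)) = -590 / 21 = -28.10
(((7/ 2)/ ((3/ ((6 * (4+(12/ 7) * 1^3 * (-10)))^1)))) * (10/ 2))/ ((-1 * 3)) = 460/ 3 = 153.33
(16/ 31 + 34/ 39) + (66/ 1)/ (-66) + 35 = 42784/ 1209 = 35.39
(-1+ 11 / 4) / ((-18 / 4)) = -0.39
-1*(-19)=19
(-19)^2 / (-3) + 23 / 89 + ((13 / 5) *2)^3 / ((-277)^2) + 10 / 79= -24265846898182 / 202305599625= -119.95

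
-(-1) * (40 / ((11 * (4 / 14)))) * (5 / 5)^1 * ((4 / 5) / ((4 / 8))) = 224 / 11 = 20.36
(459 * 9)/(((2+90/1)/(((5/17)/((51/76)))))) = 7695/391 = 19.68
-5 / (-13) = 5 / 13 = 0.38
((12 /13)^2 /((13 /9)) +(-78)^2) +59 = 13497467 /2197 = 6143.59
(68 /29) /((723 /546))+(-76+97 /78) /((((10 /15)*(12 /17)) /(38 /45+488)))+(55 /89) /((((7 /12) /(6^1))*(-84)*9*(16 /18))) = -33230466774311227 /427925567160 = -77654.78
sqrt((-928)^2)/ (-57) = -928/ 57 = -16.28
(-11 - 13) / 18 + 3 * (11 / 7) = 71 / 21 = 3.38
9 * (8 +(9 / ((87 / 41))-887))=-7872.83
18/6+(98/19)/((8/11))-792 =-59425/76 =-781.91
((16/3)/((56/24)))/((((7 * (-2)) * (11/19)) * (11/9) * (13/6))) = -8208/77077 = -0.11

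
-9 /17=-0.53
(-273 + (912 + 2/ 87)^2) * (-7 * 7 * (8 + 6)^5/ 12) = -41465201485006376/ 22707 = -1826097744528.40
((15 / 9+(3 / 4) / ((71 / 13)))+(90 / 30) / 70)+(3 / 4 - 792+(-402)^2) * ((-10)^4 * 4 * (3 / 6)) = 95908724155073 / 29820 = 3216255001.85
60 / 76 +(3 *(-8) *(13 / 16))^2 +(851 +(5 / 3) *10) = 1248.71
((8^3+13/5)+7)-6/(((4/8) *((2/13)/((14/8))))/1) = 3851/10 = 385.10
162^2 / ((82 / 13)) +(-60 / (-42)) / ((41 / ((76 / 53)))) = 63288166 / 15211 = 4160.68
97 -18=79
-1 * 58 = -58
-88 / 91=-0.97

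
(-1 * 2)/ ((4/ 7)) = -7/ 2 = -3.50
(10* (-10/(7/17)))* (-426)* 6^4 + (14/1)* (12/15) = 4692816392/35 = 134080468.34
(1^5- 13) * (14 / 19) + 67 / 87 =-13343 / 1653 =-8.07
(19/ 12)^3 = 6859/ 1728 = 3.97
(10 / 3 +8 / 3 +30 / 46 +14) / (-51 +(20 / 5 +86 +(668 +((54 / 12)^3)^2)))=30400 / 13263847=0.00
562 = 562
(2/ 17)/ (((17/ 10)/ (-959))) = -19180/ 289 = -66.37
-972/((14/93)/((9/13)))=-406782/91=-4470.13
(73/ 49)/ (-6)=-73/ 294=-0.25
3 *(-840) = -2520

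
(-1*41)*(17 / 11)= -697 / 11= -63.36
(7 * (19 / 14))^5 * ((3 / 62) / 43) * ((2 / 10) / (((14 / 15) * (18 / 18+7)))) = 2.33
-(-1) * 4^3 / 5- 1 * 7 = 29 / 5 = 5.80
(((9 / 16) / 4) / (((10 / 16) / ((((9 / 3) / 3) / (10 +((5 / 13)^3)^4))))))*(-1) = -209682766102329 / 9319243814617400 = -0.02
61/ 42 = 1.45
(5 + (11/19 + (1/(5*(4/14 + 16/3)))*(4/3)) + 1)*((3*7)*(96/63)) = 1188512/5605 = 212.04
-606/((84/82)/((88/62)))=-182204/217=-839.65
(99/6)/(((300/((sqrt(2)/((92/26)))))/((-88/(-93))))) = 1573 * sqrt(2)/106950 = 0.02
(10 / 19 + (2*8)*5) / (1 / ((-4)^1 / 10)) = -612 / 19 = -32.21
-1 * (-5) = 5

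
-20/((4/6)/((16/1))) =-480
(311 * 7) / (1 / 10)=21770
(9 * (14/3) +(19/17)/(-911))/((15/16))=2081392/46461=44.80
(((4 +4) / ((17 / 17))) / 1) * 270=2160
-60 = -60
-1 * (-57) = 57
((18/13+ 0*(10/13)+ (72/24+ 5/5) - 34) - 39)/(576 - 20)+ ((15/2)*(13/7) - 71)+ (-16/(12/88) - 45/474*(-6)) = -2085959251/11991252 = -173.96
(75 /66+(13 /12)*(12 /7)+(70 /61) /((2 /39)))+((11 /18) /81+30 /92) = 25.70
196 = 196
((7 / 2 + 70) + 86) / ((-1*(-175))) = 319 / 350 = 0.91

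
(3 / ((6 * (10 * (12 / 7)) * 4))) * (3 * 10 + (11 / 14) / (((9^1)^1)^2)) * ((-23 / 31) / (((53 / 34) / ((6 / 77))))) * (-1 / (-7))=-13306121 / 11477077920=-0.00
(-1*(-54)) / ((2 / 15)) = 405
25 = 25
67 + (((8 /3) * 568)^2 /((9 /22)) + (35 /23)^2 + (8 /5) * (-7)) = 1201515846836 /214245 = 5608139.50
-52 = -52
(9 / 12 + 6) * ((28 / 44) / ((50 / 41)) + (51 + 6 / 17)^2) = 11319855111 / 635800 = 17804.11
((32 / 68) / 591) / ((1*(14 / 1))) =0.00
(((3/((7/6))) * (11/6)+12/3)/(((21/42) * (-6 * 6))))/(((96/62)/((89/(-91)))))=168299/550368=0.31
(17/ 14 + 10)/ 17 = 0.66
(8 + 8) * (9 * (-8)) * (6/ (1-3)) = 3456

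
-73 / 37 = -1.97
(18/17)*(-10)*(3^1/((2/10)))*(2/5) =-1080/17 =-63.53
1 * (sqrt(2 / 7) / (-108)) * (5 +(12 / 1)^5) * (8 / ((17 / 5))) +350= 350- 2488370 * sqrt(14) / 3213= -2547.80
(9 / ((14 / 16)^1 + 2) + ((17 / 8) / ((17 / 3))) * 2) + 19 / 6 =1945 / 276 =7.05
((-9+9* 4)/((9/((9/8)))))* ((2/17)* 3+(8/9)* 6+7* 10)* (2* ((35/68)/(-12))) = -101325/4624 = -21.91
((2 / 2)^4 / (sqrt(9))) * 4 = 4 / 3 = 1.33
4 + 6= 10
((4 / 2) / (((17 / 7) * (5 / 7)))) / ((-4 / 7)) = -343 / 170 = -2.02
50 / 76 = 25 / 38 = 0.66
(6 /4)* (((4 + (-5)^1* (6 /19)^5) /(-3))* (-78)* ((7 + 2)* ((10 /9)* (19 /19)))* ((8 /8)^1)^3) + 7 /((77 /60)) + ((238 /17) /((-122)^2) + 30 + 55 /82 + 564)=8950563907849125 /4155317534929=2154.00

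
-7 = -7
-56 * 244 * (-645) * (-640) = -5640499200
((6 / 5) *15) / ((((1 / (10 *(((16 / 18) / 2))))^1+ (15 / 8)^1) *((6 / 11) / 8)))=880 / 7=125.71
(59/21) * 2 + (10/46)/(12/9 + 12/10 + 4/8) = 35732/6279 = 5.69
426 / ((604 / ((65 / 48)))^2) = 299975 / 140089344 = 0.00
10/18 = 5/9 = 0.56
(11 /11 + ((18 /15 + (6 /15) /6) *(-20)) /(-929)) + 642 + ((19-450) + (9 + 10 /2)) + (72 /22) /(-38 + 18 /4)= 464063642 /2054019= 225.93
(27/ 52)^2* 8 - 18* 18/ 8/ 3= -1917/ 169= -11.34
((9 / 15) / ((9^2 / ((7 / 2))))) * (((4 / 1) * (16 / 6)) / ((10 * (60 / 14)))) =0.01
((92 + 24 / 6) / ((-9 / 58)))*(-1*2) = 1237.33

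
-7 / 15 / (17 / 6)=-14 / 85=-0.16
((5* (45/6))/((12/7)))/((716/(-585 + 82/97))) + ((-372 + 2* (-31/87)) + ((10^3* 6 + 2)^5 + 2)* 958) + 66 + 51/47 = 16952639182015249133967659182127/2271913824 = 7461831959879499872248.53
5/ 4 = 1.25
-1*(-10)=10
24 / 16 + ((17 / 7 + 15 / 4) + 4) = 327 / 28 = 11.68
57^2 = 3249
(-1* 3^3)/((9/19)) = -57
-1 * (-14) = 14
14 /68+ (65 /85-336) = -11391 /34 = -335.03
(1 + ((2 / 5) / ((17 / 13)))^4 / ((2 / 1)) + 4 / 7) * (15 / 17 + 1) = 18425801312 / 6211874375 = 2.97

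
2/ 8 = 1/ 4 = 0.25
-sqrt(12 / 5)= -2 * sqrt(15) / 5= -1.55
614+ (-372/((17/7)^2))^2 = 383541878/83521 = 4592.16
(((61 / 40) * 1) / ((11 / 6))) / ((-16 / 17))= -3111 / 3520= -0.88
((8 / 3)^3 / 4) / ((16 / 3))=8 / 9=0.89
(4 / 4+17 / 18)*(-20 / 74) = -175 / 333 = -0.53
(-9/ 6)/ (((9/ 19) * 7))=-19/ 42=-0.45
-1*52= -52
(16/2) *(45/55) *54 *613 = 2383344/11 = 216667.64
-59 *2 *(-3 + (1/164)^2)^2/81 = -384113126171/29297490048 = -13.11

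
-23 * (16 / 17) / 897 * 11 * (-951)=55792 / 221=252.45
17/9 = 1.89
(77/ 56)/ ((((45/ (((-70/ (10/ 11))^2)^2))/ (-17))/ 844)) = -1387033538737/ 90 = -15411483763.74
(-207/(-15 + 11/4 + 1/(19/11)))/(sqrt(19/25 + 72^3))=78660 * sqrt(9331219)/8276791253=0.03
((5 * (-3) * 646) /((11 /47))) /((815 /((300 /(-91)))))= 27325800 /163163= 167.48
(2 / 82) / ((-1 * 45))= -1 / 1845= -0.00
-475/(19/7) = -175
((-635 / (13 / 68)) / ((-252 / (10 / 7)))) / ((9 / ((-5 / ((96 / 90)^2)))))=-6746875 / 733824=-9.19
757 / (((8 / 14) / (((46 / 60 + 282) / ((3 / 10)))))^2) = 2059614269.20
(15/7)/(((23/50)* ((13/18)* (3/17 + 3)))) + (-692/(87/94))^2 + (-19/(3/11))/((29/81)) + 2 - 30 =8852496118307/15841917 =558802.08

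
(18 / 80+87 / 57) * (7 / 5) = 9317 / 3800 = 2.45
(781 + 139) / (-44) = -230 / 11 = -20.91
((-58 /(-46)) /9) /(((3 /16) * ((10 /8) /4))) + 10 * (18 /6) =32.39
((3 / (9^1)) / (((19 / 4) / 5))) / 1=20 / 57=0.35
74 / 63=1.17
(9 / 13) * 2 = 18 / 13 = 1.38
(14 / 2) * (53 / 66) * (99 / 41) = 1113 / 82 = 13.57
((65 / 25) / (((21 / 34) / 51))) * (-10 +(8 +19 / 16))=-48841 / 280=-174.43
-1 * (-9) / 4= 9 / 4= 2.25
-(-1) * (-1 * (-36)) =36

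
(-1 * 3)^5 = -243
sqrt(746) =27.31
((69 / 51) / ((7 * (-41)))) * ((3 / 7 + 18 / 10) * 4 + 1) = -7981 / 170765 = -0.05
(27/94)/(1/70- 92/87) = -82215/298591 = -0.28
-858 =-858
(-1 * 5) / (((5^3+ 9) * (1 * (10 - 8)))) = -5 / 268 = -0.02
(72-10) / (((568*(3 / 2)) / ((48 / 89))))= 248 / 6319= 0.04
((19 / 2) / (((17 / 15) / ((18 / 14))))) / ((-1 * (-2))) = 2565 / 476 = 5.39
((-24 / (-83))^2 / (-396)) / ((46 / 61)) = -488 / 1742917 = -0.00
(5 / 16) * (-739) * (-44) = 40645 / 4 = 10161.25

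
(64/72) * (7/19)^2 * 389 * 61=9301768/3249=2862.96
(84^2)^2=49787136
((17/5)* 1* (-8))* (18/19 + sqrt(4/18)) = -2448/95 - 136* sqrt(2)/15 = -38.59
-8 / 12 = -2 / 3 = -0.67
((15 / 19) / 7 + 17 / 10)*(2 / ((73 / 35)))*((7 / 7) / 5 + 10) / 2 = 122961 / 13870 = 8.87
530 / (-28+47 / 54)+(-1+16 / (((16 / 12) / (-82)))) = -294329 / 293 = -1004.54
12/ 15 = 4/ 5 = 0.80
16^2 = 256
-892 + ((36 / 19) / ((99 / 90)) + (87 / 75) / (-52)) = -241894461 / 271700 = -890.30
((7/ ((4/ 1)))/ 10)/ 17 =7/ 680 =0.01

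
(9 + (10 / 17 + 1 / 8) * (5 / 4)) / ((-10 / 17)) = -5381 / 320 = -16.82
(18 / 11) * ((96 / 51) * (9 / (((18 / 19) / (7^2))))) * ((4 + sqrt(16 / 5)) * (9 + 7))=17160192 * sqrt(5) / 935 + 17160192 / 187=132804.62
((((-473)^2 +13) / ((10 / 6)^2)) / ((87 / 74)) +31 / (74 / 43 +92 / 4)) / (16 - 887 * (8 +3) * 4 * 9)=-0.20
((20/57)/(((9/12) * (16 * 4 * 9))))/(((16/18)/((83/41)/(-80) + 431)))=471199/1196544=0.39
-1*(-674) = 674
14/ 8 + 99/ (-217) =1123/ 868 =1.29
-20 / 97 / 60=-1 / 291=-0.00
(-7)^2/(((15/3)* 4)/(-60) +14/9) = 441/11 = 40.09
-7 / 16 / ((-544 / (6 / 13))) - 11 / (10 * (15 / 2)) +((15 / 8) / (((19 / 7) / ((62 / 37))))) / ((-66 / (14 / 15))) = -5337463213 / 32812665600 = -0.16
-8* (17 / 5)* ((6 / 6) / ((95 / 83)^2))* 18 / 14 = -8432136 / 315875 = -26.69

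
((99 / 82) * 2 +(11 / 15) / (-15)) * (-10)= -43648 / 1845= -23.66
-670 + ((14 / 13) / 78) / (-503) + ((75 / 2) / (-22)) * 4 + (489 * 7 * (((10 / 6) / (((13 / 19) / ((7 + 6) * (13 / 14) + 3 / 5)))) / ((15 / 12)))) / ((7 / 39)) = 470244.15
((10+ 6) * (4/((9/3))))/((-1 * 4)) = -16/3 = -5.33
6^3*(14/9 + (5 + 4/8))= 1524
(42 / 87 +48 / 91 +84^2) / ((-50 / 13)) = -372469 / 203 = -1834.82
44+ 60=104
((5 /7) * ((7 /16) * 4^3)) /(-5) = -4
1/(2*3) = 1/6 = 0.17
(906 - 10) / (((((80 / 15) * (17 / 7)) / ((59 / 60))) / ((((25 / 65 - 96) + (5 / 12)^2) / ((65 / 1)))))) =-516526297 / 5171400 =-99.88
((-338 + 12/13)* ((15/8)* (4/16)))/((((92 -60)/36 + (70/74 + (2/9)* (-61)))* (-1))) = -3648015/270608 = -13.48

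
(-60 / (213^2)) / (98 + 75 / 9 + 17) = -2 / 186517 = -0.00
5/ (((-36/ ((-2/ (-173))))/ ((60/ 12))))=-25/ 3114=-0.01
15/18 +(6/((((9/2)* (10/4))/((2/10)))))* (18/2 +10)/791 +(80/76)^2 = 83263619/42832650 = 1.94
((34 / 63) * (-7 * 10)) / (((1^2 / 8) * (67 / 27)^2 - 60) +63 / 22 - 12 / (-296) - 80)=89670240 / 323586913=0.28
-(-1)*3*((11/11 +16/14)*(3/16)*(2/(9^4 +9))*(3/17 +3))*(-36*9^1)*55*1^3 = -360855/17374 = -20.77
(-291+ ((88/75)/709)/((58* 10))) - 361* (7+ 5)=-35645063603/7710375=-4623.00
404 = 404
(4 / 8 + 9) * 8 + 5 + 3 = 84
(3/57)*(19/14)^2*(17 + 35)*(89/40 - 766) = -7546097/1960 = -3850.05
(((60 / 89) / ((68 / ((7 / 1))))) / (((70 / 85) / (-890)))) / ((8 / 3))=-225 / 8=-28.12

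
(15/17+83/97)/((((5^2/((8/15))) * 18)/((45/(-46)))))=-5732/2844525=-0.00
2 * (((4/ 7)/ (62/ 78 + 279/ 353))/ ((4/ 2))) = 13767/ 38192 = 0.36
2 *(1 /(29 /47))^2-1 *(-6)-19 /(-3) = 44371 /2523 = 17.59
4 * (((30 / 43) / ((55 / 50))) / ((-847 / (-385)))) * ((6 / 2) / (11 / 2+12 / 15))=20000 / 36421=0.55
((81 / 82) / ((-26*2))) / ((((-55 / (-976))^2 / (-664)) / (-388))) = -2484817357824 / 1612325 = -1541139.26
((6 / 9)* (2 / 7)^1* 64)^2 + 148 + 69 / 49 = 18775 / 63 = 298.02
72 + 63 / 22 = 74.86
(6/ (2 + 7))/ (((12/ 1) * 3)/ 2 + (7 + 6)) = 2/ 93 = 0.02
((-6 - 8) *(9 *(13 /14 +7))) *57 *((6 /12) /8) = -56943 /16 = -3558.94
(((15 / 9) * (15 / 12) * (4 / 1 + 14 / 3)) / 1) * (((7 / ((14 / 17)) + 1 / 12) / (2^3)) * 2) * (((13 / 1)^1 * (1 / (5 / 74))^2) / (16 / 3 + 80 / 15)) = 23830183 / 2304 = 10342.96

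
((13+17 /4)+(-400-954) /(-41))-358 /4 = -6433 /164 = -39.23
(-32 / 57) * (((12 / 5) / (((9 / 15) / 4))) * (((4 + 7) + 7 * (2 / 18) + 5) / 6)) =-38656 / 1539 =-25.12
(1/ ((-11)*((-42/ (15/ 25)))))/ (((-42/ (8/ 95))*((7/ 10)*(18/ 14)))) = -4/ 1382535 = -0.00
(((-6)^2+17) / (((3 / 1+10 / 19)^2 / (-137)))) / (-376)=2621221 / 1687864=1.55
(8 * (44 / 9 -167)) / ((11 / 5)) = -58360 / 99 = -589.49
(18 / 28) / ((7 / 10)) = 0.92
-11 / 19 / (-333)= 11 / 6327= 0.00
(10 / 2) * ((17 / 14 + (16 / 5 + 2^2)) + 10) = 92.07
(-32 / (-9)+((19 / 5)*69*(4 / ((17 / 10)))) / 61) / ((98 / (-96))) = -2041216 / 152439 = -13.39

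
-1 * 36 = -36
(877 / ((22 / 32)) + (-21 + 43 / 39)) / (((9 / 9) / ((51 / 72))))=1144763 / 1287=889.48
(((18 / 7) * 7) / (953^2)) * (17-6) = 198 / 908209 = 0.00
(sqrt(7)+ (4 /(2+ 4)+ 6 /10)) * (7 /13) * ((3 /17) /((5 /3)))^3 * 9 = 290871 /39918125+ 45927 * sqrt(7) /7983625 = 0.02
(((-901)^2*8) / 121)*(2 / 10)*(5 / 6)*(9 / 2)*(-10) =-48708060 / 121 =-402545.95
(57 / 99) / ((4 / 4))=19 / 33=0.58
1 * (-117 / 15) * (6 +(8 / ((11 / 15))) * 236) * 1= -1107054 / 55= -20128.25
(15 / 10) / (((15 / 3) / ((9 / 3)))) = 9 / 10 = 0.90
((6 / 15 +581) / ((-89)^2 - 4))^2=938961 / 174108025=0.01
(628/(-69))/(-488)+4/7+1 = 93697/58926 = 1.59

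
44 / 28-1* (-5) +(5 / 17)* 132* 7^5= 77649122 / 119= 652513.63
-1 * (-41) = 41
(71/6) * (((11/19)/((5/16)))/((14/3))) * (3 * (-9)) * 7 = -84348/95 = -887.87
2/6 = 1/3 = 0.33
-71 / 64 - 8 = -583 / 64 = -9.11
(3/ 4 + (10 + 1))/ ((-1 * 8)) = -47/ 32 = -1.47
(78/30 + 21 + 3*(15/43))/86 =5299/18490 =0.29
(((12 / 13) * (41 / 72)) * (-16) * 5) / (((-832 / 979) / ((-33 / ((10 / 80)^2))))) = -17661160 / 169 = -104503.91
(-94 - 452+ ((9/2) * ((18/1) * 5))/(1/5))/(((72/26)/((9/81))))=6409/108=59.34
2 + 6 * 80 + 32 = 514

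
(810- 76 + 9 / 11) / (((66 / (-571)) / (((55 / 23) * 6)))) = -23076965 / 253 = -91213.30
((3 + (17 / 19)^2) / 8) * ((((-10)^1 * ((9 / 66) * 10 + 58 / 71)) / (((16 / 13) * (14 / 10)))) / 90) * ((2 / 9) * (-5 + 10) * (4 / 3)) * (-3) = 27120275 / 91348884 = 0.30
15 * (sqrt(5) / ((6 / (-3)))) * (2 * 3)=-45 * sqrt(5)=-100.62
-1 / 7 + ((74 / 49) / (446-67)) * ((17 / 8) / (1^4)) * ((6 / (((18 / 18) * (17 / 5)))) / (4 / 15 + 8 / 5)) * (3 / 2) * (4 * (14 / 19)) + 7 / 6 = 1121213 / 1058547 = 1.06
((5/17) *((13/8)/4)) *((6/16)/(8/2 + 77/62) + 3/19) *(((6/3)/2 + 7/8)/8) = 17001/2646016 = 0.01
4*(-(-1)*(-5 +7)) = 8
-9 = -9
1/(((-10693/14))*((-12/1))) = 7/64158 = 0.00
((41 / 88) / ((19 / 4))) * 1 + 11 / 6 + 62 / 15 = 19013 / 3135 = 6.06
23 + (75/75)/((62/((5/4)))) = 5709/248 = 23.02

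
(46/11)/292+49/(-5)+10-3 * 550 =-13247779/8030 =-1649.79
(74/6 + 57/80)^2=9803161/57600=170.19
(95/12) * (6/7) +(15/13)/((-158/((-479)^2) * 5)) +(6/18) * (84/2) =-2259702/7189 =-314.33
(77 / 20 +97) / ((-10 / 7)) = -70.60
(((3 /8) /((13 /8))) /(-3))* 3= -3 /13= -0.23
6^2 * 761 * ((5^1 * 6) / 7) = 821880 / 7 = 117411.43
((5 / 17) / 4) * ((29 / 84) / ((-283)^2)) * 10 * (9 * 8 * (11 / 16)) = 0.00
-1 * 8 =-8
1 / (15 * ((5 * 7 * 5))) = 1 / 2625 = 0.00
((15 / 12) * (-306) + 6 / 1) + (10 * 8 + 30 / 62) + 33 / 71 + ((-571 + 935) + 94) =715099 / 4402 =162.45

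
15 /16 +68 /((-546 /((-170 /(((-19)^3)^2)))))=192652975175 /205496408208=0.94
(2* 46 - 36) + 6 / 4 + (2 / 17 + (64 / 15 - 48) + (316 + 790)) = 1119.88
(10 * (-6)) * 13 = -780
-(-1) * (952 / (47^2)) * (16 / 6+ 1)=10472 / 6627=1.58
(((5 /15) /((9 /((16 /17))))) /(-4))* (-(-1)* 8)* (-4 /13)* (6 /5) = 256 /9945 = 0.03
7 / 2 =3.50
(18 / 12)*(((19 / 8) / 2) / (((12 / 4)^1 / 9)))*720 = 3847.50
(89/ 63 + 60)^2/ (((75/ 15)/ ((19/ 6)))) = 2388.63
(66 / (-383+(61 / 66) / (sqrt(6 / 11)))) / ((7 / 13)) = -780786864 / 2439705401 - 314028 * sqrt(66) / 2439705401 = -0.32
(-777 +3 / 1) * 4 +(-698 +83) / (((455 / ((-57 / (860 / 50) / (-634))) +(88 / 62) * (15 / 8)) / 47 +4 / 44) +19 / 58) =-3096.33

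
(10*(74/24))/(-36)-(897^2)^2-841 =-139837459044137/216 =-647395643722.86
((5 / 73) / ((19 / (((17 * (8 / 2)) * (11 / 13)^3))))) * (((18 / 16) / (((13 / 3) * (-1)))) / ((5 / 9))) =-5498361 / 79228214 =-0.07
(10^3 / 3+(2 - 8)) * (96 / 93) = 31424 / 93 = 337.89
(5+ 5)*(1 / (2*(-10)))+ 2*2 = 7 / 2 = 3.50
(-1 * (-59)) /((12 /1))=4.92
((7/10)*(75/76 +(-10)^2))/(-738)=-10745/112176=-0.10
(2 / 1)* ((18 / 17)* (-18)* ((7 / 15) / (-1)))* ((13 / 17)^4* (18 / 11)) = 777316176 / 78092135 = 9.95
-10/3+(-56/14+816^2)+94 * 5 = 1998956/3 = 666318.67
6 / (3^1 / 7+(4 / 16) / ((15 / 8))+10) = 630 / 1109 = 0.57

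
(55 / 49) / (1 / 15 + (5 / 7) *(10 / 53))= 43725 / 7847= 5.57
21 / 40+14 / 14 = 61 / 40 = 1.52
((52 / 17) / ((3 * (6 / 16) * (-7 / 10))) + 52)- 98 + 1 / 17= -3139 / 63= -49.83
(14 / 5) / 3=14 / 15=0.93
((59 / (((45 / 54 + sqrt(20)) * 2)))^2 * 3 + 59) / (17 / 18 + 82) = 354667644 / 144231265- 40602384 * sqrt(5) / 144231265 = 1.83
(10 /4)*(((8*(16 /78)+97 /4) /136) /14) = 2885 /84864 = 0.03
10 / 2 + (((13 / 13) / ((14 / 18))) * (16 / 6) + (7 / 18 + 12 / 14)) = 1219 / 126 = 9.67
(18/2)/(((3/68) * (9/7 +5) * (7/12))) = 612/11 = 55.64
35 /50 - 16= -153 /10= -15.30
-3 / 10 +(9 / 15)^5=-1389 / 6250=-0.22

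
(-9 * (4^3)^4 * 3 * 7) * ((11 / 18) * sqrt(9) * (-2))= 11626610688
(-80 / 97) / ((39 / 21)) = -560 / 1261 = -0.44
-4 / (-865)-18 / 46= -0.39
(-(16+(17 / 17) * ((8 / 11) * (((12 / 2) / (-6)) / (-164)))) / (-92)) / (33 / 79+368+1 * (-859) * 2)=-95037 / 737292094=-0.00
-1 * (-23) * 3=69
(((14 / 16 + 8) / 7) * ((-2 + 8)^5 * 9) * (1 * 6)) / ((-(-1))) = 3726648 / 7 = 532378.29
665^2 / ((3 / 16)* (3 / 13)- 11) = -91982800 / 2279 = -40361.04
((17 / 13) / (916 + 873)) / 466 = 17 / 10837762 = 0.00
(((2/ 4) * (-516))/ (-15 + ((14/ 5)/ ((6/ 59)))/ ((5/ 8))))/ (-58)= 9675/ 63191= 0.15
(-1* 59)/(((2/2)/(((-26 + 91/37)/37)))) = 51389/1369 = 37.54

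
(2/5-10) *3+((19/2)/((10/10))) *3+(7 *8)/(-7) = -83/10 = -8.30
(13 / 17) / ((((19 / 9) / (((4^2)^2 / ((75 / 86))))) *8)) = 107328 / 8075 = 13.29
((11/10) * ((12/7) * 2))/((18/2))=44/105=0.42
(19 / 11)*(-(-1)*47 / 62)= 893 / 682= 1.31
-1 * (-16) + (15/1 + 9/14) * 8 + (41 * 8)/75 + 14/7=77446/525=147.52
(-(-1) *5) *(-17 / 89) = -85 / 89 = -0.96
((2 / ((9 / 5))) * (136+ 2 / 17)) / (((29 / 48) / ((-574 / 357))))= -30359680 / 75429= -402.49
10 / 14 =5 / 7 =0.71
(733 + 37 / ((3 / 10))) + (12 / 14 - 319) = 11302 / 21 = 538.19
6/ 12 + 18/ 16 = 13/ 8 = 1.62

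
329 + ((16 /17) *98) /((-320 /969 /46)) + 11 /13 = -813667 /65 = -12517.95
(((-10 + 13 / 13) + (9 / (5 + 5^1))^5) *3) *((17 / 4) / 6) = -14296167 / 800000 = -17.87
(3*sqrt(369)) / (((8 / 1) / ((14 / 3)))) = 21*sqrt(41) / 4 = 33.62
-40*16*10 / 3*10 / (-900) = 640 / 27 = 23.70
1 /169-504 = -85175 /169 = -503.99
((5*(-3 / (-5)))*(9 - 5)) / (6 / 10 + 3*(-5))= -5 / 6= -0.83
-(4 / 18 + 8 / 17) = -106 / 153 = -0.69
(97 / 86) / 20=97 / 1720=0.06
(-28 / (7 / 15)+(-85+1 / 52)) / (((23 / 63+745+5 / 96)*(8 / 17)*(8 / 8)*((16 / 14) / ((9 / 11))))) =-508678947 / 1719158584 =-0.30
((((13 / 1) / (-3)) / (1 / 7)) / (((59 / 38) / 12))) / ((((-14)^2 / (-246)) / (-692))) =-84094608 / 413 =-203618.91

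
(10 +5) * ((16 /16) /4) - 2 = 1.75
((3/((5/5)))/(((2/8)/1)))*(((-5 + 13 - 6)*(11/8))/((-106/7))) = -231/106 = -2.18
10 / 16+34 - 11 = 189 / 8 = 23.62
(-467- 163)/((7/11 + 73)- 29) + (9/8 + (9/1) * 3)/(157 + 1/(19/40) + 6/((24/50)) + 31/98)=-2923606245/209570584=-13.95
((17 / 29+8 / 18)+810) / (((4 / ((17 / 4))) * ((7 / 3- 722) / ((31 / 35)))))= -6562049 / 6187440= -1.06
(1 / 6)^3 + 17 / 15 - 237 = -254731 / 1080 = -235.86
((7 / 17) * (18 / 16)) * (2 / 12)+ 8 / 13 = 2449 / 3536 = 0.69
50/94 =25/47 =0.53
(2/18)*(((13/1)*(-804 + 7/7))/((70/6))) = -10439/105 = -99.42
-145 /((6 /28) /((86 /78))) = -746.07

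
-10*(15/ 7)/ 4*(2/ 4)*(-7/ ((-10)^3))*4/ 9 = -1/ 120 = -0.01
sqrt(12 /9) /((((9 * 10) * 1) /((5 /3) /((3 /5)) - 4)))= -0.02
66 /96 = 11 /16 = 0.69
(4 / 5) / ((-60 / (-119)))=119 / 75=1.59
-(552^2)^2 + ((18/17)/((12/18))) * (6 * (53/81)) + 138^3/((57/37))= -29988231398858/323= -92842821668.29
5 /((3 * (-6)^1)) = -5 /18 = -0.28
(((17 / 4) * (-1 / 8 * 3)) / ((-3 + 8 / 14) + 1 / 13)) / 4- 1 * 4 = -104927 / 27392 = -3.83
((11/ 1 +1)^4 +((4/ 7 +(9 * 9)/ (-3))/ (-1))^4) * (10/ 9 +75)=836479366285/ 21609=38709767.52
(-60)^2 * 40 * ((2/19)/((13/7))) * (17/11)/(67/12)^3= 59222016000/817173071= 72.47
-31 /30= -1.03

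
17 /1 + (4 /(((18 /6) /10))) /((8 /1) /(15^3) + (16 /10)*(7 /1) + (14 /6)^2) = 1000111 /56183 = 17.80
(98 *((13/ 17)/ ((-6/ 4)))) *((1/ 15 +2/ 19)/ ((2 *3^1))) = -62426/ 43605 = -1.43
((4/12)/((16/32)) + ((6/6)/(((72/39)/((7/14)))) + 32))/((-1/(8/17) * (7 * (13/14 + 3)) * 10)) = -0.06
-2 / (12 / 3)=-1 / 2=-0.50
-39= -39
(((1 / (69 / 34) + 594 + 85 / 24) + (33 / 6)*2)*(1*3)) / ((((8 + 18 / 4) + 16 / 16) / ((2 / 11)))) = 336187 / 13662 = 24.61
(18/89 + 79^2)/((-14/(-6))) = 1666401/623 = 2674.80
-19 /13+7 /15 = -194 /195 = -0.99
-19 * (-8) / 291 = 152 / 291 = 0.52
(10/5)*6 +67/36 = 499/36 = 13.86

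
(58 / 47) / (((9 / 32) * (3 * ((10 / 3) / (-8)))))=-7424 / 2115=-3.51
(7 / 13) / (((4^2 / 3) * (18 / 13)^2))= 91 / 1728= 0.05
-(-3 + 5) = -2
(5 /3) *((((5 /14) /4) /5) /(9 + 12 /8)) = 5 /1764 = 0.00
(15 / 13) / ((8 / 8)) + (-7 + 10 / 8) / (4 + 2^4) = 901 / 1040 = 0.87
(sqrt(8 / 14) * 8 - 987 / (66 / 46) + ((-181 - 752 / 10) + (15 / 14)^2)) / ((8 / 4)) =-10165121 / 21560 + 8 * sqrt(7) / 7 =-468.46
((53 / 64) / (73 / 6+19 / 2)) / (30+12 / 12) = 0.00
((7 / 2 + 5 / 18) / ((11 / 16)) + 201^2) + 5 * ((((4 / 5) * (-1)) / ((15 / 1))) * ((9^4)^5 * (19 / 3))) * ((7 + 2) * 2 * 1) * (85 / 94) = -1555062673537053461066887 / 4653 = -334206463257479789612.48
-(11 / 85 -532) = 45209 / 85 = 531.87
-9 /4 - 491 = -1973 /4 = -493.25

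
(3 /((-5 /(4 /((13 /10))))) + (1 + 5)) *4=16.62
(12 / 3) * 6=24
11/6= 1.83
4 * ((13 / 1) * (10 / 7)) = 520 / 7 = 74.29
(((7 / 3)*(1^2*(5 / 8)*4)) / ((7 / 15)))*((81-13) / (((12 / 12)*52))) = 425 / 26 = 16.35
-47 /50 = -0.94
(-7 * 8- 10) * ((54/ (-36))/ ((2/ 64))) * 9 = 28512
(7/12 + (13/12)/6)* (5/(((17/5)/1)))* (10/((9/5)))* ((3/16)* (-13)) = -446875/29376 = -15.21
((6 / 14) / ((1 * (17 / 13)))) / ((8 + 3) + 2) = 3 / 119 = 0.03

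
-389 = -389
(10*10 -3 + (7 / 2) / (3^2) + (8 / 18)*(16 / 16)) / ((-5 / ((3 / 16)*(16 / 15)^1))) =-587 / 150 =-3.91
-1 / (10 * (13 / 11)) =-11 / 130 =-0.08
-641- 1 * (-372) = -269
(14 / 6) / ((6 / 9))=7 / 2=3.50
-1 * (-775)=775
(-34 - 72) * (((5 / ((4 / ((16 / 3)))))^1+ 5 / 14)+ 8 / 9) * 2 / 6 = -52841 / 189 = -279.58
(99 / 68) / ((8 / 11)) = 2.00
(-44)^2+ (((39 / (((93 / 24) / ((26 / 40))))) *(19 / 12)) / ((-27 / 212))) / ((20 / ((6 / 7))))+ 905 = 138541642 / 48825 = 2837.51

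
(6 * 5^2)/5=30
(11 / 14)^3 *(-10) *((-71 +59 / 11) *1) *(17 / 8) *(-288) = -66831930 / 343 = -194845.28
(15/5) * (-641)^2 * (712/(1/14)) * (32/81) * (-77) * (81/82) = -15137566042368/41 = -369208927862.63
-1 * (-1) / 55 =1 / 55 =0.02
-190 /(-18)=95 /9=10.56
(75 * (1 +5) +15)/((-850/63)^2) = 369117/144500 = 2.55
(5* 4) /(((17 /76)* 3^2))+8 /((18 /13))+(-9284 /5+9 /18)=-2816099 /1530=-1840.59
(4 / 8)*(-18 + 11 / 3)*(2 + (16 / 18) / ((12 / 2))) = -1247 / 81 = -15.40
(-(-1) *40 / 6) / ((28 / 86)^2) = 9245 / 147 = 62.89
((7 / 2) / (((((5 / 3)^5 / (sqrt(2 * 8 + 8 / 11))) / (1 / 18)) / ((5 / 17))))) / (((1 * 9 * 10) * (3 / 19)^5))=17332693 * sqrt(506) / 189337500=2.06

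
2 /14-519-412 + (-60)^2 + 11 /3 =56129 /21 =2672.81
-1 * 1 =-1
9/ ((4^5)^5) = 9/ 1125899906842624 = 0.00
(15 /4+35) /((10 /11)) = 341 /8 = 42.62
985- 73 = 912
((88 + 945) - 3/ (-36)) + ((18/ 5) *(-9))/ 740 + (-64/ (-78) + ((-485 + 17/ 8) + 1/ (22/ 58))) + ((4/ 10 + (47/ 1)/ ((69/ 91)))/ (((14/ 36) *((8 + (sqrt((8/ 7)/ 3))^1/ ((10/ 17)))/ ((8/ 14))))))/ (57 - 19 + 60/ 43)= 119978306111675331/ 216599642659400 - 94399878 *sqrt(42)/ 15760888759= 553.88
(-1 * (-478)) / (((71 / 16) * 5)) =7648 / 355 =21.54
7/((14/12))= 6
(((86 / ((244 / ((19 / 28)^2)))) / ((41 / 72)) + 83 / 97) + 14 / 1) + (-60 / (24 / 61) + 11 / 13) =-84383864963 / 618137156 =-136.51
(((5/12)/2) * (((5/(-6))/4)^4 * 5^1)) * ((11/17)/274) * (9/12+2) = 1890625/148359610368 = 0.00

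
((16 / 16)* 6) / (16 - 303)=-6 / 287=-0.02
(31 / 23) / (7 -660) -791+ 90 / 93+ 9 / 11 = -4041953889 / 5121479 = -789.22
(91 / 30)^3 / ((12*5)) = 753571 / 1620000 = 0.47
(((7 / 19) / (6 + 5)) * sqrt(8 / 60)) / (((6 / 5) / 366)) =427 * sqrt(30) / 627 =3.73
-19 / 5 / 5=-19 / 25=-0.76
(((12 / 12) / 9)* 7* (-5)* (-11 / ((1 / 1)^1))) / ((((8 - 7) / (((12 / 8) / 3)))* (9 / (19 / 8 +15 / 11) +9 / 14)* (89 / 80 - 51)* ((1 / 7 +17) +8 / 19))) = -84232225 / 10525057218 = -0.01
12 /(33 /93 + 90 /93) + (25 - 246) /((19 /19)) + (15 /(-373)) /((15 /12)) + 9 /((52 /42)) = -81388337 /397618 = -204.69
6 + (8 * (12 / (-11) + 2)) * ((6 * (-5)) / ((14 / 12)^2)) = -83166 / 539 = -154.30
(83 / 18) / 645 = 83 / 11610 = 0.01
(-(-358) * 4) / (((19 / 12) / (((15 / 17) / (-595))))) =-51552 / 38437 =-1.34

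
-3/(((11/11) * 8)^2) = -3/64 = -0.05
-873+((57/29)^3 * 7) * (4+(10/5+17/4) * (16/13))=-79745409/317057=-251.52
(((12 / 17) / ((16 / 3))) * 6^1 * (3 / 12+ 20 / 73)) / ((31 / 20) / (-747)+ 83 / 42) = 6353235 / 30142138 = 0.21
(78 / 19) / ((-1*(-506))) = 0.01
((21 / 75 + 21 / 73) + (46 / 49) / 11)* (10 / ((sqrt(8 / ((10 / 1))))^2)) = 321177 / 39347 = 8.16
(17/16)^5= 1419857/1048576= 1.35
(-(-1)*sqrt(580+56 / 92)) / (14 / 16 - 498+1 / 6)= -24*sqrt(307142) / 274321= -0.05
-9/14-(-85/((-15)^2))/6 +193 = 181837/945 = 192.42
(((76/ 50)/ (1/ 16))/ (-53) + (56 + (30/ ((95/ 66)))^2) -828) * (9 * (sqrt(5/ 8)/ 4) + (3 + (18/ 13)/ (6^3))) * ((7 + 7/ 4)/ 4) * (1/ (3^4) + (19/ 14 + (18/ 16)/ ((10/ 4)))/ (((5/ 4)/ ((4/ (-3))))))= 1097533537253 * sqrt(10)/ 1377576000 + 514743228971657/ 120882294000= 6777.65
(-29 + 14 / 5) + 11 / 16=-2041 / 80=-25.51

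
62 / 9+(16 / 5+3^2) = 859 / 45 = 19.09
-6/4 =-1.50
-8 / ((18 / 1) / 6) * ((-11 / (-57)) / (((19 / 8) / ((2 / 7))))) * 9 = -1408 / 2527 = -0.56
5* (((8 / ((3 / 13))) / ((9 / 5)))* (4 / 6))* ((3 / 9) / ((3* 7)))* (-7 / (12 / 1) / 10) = -130 / 2187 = -0.06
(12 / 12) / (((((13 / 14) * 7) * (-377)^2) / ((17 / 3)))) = 34 / 5543031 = 0.00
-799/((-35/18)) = 410.91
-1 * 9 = -9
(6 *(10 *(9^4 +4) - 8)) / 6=65642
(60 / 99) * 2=40 / 33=1.21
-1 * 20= -20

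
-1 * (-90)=90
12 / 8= 3 / 2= 1.50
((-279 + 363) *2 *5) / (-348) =-70 / 29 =-2.41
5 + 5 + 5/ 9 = 95/ 9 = 10.56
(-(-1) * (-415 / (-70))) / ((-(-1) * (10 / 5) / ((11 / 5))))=913 / 140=6.52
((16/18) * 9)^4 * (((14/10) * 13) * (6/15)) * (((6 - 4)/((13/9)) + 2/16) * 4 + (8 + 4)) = 13447168/25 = 537886.72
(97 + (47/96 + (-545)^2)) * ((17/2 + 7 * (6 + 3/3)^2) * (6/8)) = 20052202577/256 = 78328916.32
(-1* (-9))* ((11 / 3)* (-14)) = -462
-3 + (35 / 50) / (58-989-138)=-32077 / 10690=-3.00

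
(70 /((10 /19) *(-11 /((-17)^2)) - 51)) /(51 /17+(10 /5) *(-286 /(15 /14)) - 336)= 5765550 /3642803453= 0.00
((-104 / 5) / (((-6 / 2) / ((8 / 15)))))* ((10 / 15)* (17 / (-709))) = -28288 / 478575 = -0.06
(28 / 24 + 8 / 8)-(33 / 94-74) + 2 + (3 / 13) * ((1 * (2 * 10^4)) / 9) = 1082636 / 1833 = 590.64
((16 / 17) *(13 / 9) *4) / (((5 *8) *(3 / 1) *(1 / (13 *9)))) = 1352 / 255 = 5.30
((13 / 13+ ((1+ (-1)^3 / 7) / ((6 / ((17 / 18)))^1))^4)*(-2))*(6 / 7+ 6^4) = -381474047161 / 147027636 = -2594.57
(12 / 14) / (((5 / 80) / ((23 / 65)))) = 2208 / 455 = 4.85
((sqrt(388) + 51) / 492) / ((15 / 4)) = 2 * sqrt(97) / 1845 + 17 / 615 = 0.04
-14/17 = -0.82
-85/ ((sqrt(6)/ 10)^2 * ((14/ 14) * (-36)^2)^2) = -2125/ 2519424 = -0.00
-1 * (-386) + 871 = 1257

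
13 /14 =0.93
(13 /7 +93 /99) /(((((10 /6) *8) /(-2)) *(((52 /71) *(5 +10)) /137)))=-3141821 /600600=-5.23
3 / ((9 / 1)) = 1 / 3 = 0.33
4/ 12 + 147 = 442/ 3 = 147.33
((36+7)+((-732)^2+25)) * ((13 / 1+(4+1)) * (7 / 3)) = 22507464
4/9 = 0.44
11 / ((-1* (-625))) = 0.02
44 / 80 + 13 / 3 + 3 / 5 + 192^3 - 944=7076949.48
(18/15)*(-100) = -120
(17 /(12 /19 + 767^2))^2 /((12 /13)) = 1356277 /1499238879780108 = 0.00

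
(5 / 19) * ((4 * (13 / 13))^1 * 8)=160 / 19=8.42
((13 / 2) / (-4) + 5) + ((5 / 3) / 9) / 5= 737 / 216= 3.41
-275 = -275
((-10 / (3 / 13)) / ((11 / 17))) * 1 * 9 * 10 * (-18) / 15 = 79560 / 11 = 7232.73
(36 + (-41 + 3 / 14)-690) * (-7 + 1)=29181 / 7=4168.71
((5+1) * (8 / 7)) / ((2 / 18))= 432 / 7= 61.71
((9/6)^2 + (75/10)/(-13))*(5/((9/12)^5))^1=37120/1053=35.25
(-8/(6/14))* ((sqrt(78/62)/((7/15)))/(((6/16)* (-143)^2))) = -320* sqrt(1209)/1901757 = -0.01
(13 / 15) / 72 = 13 / 1080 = 0.01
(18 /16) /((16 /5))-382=-48851 /128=-381.65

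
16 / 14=8 / 7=1.14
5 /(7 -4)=1.67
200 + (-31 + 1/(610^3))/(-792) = 11986942270333/59922984000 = 200.04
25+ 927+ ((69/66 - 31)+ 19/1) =20703/22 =941.05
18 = 18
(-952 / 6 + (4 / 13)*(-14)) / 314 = -0.52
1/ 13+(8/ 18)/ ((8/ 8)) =61/ 117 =0.52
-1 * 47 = -47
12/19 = 0.63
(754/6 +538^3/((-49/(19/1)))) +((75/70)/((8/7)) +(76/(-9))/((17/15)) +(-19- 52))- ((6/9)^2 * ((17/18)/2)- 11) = -65185939152865/1079568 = -60381503.67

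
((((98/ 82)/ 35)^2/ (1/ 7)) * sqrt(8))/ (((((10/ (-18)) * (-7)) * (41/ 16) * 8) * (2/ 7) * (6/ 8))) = 8232 * sqrt(2)/ 8615125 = 0.00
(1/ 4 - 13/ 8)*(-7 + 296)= -3179/ 8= -397.38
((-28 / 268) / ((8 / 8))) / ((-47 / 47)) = 7 / 67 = 0.10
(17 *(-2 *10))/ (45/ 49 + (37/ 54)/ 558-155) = 501999120/ 227494787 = 2.21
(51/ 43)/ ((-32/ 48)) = -153/ 86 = -1.78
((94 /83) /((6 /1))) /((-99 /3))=-47 /8217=-0.01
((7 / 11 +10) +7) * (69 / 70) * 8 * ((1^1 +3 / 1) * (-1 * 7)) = -214176 / 55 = -3894.11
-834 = -834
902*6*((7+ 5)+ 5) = 92004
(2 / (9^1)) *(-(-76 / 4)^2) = -722 / 9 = -80.22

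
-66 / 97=-0.68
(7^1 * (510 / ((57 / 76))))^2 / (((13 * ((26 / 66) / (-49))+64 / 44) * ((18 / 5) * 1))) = 30531116000 / 6549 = 4661950.83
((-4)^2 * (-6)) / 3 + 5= -27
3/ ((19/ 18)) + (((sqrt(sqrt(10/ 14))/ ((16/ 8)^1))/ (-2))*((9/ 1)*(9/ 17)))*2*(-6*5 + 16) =54/ 19 + 81*5^(1/ 4)*7^(3/ 4)/ 17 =33.50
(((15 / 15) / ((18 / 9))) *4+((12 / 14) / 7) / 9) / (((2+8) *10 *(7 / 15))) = 74 / 1715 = 0.04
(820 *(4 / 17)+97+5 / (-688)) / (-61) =-3391067 / 713456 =-4.75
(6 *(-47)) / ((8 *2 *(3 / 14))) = -329 / 4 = -82.25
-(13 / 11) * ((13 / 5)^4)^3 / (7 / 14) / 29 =-605750213184506 / 77880859375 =-7777.91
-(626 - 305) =-321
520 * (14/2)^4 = 1248520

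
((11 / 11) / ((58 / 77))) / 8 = 77 / 464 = 0.17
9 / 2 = 4.50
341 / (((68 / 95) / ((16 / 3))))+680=164260 / 51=3220.78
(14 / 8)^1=7 / 4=1.75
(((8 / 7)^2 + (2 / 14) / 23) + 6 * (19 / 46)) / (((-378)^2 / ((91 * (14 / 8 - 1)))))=1157 / 639009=0.00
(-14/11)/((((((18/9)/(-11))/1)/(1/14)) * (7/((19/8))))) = 19/112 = 0.17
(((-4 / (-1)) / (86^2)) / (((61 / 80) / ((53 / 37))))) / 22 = 2120 / 45905123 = 0.00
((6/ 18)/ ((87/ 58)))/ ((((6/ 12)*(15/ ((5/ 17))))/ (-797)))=-6.95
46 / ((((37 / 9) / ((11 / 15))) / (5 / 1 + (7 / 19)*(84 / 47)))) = 46.43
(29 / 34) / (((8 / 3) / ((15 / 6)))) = 435 / 544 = 0.80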